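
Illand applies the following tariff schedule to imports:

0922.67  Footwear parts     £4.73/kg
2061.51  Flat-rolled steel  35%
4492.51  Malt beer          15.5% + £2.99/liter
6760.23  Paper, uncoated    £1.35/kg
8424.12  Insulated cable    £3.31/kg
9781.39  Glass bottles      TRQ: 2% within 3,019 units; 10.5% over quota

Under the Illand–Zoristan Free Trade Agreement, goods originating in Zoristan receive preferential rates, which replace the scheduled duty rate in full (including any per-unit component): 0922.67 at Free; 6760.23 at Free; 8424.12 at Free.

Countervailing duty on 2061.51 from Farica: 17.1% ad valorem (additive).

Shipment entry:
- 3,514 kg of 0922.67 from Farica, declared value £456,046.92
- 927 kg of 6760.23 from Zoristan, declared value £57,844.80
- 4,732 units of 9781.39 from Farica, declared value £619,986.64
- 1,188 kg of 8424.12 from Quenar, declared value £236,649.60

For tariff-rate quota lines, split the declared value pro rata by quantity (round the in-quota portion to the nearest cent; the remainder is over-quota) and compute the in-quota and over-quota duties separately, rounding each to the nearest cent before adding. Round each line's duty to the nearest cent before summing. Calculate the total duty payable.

Line 1 (0922.67, Farica, 3,514 kg, £456,046.92):
Base rate for 0922.67 is £4.73/kg.
0922.67 has an FTA preferential rate, but origin Farica is not Zoristan; base rate stands.
Duty = 3,514 × £4.73 = £16,621.22.
Line 2 (6760.23, Zoristan, 927 kg, £57,844.80):
Base rate for 6760.23 is £1.35/kg.
Origin Zoristan qualifies under the Illand–Zoristan agreement and 6760.23 is covered: preferential rate Free applies instead.
Duty = £57,844.80 × 0% = £0.00.
Line 3 (9781.39, Farica, 4,732 units, £619,986.64):
Code 9781.39 is under a tariff-rate quota (threshold 3,019 units). In-quota: 3,019 units at 2%; over-quota: 1,713 units at 10.5%.
Pro-rata value split: in-quota = £619,986.64 × 3,019/4,732 = £395,549.38; over-quota = £619,986.64 − £395,549.38 = £224,437.26.
In-quota duty = £395,549.38 × 2% = £7,910.99. Over-quota duty = £224,437.26 × 10.5% = £23,565.91.
Line duty = £7,910.99 + £23,565.91 = £31,476.90.
Line 4 (8424.12, Quenar, 1,188 kg, £236,649.60):
Base rate for 8424.12 is £3.31/kg.
8424.12 has an FTA preferential rate, but origin Quenar is not Zoristan; base rate stands.
Duty = 1,188 × £3.31 = £3,932.28.
Total = £16,621.22 + £0.00 + £31,476.90 + £3,932.28 = £52,030.40.

£52,030.40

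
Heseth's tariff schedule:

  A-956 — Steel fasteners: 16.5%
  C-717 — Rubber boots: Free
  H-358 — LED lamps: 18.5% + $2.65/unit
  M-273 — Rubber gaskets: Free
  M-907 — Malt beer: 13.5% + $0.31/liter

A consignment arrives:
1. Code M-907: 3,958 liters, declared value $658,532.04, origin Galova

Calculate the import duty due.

Line 1 (M-907, Galova, 3,958 liters, $658,532.04):
Base rate for M-907 is 13.5% + $0.31/liter.
Duty = $658,532.04 × 13.5% + 3,958 × $0.31 = $90,128.81.

$90,128.81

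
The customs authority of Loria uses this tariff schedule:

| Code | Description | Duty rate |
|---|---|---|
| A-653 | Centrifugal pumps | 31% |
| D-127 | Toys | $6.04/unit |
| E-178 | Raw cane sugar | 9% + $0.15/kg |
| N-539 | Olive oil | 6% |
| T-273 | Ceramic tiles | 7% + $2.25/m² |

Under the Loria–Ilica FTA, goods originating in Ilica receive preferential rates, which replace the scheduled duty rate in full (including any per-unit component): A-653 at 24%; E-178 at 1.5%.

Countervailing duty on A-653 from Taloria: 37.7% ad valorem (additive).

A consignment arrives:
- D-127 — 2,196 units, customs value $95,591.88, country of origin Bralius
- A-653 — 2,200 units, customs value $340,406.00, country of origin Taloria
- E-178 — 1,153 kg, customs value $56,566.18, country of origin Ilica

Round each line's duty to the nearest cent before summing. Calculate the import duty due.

$247,971.25

Line 1 (D-127, Bralius, 2,196 units, $95,591.88):
Base rate for D-127 is $6.04/unit.
Duty = 2,196 × $6.04 = $13,263.84.
Line 2 (A-653, Taloria, 2,200 units, $340,406.00):
Base rate for A-653 is 31%.
A-653 has an FTA preferential rate, but origin Taloria is not Ilica; base rate stands.
Additional duty on A-653 from Taloria: +37.7%. Applied ad valorem rate: 31% + 37.7% = 68.7%.
Duty = $340,406.00 × 68.7% = $233,858.92.
Line 3 (E-178, Ilica, 1,153 kg, $56,566.18):
Base rate for E-178 is 9% + $0.15/kg.
Origin Ilica qualifies under the Loria–Ilica agreement and E-178 is covered: preferential rate 1.5% applies instead.
Duty = $56,566.18 × 1.5% = $848.49.
Total = $13,263.84 + $233,858.92 + $848.49 = $247,971.25.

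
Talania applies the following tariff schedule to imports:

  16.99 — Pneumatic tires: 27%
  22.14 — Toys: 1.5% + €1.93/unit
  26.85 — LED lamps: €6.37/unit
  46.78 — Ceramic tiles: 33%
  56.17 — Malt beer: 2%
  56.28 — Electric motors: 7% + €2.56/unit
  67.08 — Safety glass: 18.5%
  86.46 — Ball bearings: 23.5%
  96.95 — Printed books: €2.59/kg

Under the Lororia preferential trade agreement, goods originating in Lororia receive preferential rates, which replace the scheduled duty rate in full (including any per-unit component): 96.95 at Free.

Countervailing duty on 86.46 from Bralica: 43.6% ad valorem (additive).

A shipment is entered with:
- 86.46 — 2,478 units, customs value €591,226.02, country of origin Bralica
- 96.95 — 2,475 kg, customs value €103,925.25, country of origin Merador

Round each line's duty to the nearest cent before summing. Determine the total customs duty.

€403,122.91

Line 1 (86.46, Bralica, 2,478 units, €591,226.02):
Base rate for 86.46 is 23.5%.
Additional duty on 86.46 from Bralica: +43.6%. Applied ad valorem rate: 23.5% + 43.6% = 67.1%.
Duty = €591,226.02 × 67.1% = €396,712.66.
Line 2 (96.95, Merador, 2,475 kg, €103,925.25):
Base rate for 96.95 is €2.59/kg.
96.95 has an FTA preferential rate, but origin Merador is not Lororia; base rate stands.
Duty = 2,475 × €2.59 = €6,410.25.
Total = €396,712.66 + €6,410.25 = €403,122.91.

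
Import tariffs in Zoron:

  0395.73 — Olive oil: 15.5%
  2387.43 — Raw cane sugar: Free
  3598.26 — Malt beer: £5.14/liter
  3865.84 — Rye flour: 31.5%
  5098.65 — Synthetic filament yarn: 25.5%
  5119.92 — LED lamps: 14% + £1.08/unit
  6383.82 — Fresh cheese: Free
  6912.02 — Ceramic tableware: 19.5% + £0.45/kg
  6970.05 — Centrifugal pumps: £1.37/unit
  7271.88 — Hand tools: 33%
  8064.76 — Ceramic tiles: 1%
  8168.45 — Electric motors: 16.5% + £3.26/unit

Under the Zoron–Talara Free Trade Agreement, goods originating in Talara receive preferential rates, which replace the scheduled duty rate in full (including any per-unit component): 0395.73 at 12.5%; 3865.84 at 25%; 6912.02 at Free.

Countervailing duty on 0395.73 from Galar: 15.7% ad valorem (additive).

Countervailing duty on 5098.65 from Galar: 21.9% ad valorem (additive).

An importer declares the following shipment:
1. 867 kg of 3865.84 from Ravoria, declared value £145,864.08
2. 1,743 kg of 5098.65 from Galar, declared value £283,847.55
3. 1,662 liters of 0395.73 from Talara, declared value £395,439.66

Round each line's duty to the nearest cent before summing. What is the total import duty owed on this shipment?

£229,920.89

Line 1 (3865.84, Ravoria, 867 kg, £145,864.08):
Base rate for 3865.84 is 31.5%.
3865.84 has an FTA preferential rate, but origin Ravoria is not Talara; base rate stands.
Duty = £145,864.08 × 31.5% = £45,947.19.
Line 2 (5098.65, Galar, 1,743 kg, £283,847.55):
Base rate for 5098.65 is 25.5%.
Additional duty on 5098.65 from Galar: +21.9%. Applied ad valorem rate: 25.5% + 21.9% = 47.4%.
Duty = £283,847.55 × 47.4% = £134,543.74.
Line 3 (0395.73, Talara, 1,662 liters, £395,439.66):
Base rate for 0395.73 is 15.5%.
Origin Talara qualifies under the Zoron–Talara agreement and 0395.73 is covered: preferential rate 12.5% applies instead.
The additional-duty order on 0395.73 targets Galar, not Talara; it does not apply.
Duty = £395,439.66 × 12.5% = £49,429.96.
Total = £45,947.19 + £134,543.74 + £49,429.96 = £229,920.89.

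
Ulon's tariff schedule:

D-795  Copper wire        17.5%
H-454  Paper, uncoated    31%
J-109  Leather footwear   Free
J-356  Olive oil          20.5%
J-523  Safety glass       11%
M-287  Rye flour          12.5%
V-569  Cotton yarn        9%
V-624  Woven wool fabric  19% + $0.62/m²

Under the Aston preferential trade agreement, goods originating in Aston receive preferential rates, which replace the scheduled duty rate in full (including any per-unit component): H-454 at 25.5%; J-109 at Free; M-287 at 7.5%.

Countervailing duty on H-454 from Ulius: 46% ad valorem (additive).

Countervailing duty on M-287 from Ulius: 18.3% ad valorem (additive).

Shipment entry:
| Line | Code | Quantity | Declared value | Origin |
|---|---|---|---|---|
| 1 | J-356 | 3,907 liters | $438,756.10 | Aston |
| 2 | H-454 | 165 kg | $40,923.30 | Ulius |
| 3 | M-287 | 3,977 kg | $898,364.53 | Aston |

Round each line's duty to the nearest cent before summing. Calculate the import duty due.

$188,833.28

Line 1 (J-356, Aston, 3,907 liters, $438,756.10):
Base rate for J-356 is 20.5%.
Origin Aston is the FTA partner but J-356 is not on the preference list; base rate stands.
Duty = $438,756.10 × 20.5% = $89,945.00.
Line 2 (H-454, Ulius, 165 kg, $40,923.30):
Base rate for H-454 is 31%.
H-454 has an FTA preferential rate, but origin Ulius is not Aston; base rate stands.
Additional duty on H-454 from Ulius: +46%. Applied ad valorem rate: 31% + 46% = 77%.
Duty = $40,923.30 × 77% = $31,510.94.
Line 3 (M-287, Aston, 3,977 kg, $898,364.53):
Base rate for M-287 is 12.5%.
Origin Aston qualifies under the Ulon–Aston agreement and M-287 is covered: preferential rate 7.5% applies instead.
The additional-duty order on M-287 targets Ulius, not Aston; it does not apply.
Duty = $898,364.53 × 7.5% = $67,377.34.
Total = $89,945.00 + $31,510.94 + $67,377.34 = $188,833.28.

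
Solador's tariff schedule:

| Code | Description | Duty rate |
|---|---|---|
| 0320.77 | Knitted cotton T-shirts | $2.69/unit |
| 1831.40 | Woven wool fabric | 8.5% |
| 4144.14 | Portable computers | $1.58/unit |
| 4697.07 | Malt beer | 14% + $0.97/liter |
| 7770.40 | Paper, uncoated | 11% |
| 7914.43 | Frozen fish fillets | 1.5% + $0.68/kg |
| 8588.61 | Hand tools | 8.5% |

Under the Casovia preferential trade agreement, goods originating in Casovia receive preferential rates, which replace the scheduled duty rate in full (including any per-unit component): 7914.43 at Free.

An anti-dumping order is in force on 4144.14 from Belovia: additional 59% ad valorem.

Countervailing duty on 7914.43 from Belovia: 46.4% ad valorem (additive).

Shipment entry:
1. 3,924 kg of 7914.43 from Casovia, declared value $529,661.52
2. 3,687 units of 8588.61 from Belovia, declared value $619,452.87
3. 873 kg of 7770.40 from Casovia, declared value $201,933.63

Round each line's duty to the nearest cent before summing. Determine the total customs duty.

Line 1 (7914.43, Casovia, 3,924 kg, $529,661.52):
Base rate for 7914.43 is 1.5% + $0.68/kg.
Origin Casovia qualifies under the Solador–Casovia agreement and 7914.43 is covered: preferential rate Free applies instead.
The additional-duty order on 7914.43 targets Belovia, not Casovia; it does not apply.
Duty = $529,661.52 × 0% = $0.00.
Line 2 (8588.61, Belovia, 3,687 units, $619,452.87):
Base rate for 8588.61 is 8.5%.
Duty = $619,452.87 × 8.5% = $52,653.49.
Line 3 (7770.40, Casovia, 873 kg, $201,933.63):
Base rate for 7770.40 is 11%.
Origin Casovia is the FTA partner but 7770.40 is not on the preference list; base rate stands.
Duty = $201,933.63 × 11% = $22,212.70.
Total = $0.00 + $52,653.49 + $22,212.70 = $74,866.19.

$74,866.19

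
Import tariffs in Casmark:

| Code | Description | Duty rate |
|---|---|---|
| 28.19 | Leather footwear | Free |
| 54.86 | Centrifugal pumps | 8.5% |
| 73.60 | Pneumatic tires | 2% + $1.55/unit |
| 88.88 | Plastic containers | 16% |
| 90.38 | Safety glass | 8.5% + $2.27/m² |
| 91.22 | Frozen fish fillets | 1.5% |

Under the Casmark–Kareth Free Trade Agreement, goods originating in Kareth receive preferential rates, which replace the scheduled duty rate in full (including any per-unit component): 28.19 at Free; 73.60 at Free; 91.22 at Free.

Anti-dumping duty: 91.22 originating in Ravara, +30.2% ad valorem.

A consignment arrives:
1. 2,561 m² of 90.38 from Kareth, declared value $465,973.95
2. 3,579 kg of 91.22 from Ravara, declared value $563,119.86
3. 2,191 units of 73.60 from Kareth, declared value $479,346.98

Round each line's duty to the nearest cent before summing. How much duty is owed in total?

Line 1 (90.38, Kareth, 2,561 m², $465,973.95):
Base rate for 90.38 is 8.5% + $2.27/m².
Origin Kareth is the FTA partner but 90.38 is not on the preference list; base rate stands.
Duty = $465,973.95 × 8.5% + 2,561 × $2.27 = $45,421.26.
Line 2 (91.22, Ravara, 3,579 kg, $563,119.86):
Base rate for 91.22 is 1.5%.
91.22 has an FTA preferential rate, but origin Ravara is not Kareth; base rate stands.
Additional duty on 91.22 from Ravara: +30.2%. Applied ad valorem rate: 1.5% + 30.2% = 31.7%.
Duty = $563,119.86 × 31.7% = $178,509.00.
Line 3 (73.60, Kareth, 2,191 units, $479,346.98):
Base rate for 73.60 is 2% + $1.55/unit.
Origin Kareth qualifies under the Casmark–Kareth agreement and 73.60 is covered: preferential rate Free applies instead.
Duty = $479,346.98 × 0% = $0.00.
Total = $45,421.26 + $178,509.00 + $0.00 = $223,930.26.

$223,930.26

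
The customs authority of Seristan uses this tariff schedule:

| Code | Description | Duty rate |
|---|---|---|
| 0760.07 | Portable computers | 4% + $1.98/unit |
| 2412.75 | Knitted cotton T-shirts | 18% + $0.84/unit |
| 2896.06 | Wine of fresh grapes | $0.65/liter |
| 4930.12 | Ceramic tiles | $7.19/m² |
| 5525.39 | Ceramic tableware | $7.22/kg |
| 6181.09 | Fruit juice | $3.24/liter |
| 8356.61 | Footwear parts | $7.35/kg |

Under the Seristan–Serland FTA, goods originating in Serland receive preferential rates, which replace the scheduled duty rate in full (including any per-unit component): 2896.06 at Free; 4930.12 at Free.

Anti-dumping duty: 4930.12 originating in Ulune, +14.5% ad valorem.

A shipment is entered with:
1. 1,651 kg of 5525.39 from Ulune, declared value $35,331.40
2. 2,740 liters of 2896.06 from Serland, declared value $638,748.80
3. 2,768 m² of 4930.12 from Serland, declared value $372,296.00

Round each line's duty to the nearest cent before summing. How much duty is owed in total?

Line 1 (5525.39, Ulune, 1,651 kg, $35,331.40):
Base rate for 5525.39 is $7.22/kg.
Duty = 1,651 × $7.22 = $11,920.22.
Line 2 (2896.06, Serland, 2,740 liters, $638,748.80):
Base rate for 2896.06 is $0.65/liter.
Origin Serland qualifies under the Seristan–Serland agreement and 2896.06 is covered: preferential rate Free applies instead.
Duty = $638,748.80 × 0% = $0.00.
Line 3 (4930.12, Serland, 2,768 m², $372,296.00):
Base rate for 4930.12 is $7.19/m².
Origin Serland qualifies under the Seristan–Serland agreement and 4930.12 is covered: preferential rate Free applies instead.
The additional-duty order on 4930.12 targets Ulune, not Serland; it does not apply.
Duty = $372,296.00 × 0% = $0.00.
Total = $11,920.22 + $0.00 + $0.00 = $11,920.22.

$11,920.22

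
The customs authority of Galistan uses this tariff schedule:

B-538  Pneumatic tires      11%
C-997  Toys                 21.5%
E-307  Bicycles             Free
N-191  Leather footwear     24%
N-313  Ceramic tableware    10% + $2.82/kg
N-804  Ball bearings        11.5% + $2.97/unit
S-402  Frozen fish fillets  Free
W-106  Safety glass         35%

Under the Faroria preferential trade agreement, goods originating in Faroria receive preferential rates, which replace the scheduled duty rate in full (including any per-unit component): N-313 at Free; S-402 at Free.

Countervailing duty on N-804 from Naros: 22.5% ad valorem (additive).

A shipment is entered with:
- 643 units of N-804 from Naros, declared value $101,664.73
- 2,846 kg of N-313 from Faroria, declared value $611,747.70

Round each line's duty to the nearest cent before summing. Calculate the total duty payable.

Line 1 (N-804, Naros, 643 units, $101,664.73):
Base rate for N-804 is 11.5% + $2.97/unit.
Additional duty on N-804 from Naros: +22.5%. Applied ad valorem rate: 11.5% + 22.5% = 34%.
Duty = $101,664.73 × 34% + 643 × $2.97 = $36,475.72.
Line 2 (N-313, Faroria, 2,846 kg, $611,747.70):
Base rate for N-313 is 10% + $2.82/kg.
Origin Faroria qualifies under the Galistan–Faroria agreement and N-313 is covered: preferential rate Free applies instead.
Duty = $611,747.70 × 0% = $0.00.
Total = $36,475.72 + $0.00 = $36,475.72.

$36,475.72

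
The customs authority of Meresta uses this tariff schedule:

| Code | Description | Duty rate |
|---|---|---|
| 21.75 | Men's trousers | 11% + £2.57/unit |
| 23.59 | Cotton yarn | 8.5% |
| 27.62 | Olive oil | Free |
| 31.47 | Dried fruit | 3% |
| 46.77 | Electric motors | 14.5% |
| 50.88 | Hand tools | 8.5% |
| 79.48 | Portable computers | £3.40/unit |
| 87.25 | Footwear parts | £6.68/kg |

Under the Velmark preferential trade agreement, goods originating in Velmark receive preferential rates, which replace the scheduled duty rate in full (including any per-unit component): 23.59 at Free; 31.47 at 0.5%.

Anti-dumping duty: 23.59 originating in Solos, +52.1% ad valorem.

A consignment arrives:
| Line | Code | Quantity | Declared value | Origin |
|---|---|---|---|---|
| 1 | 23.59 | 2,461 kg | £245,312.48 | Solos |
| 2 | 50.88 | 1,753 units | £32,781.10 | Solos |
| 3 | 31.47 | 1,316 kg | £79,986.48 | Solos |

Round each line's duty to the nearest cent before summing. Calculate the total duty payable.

Line 1 (23.59, Solos, 2,461 kg, £245,312.48):
Base rate for 23.59 is 8.5%.
23.59 has an FTA preferential rate, but origin Solos is not Velmark; base rate stands.
Additional duty on 23.59 from Solos: +52.1%. Applied ad valorem rate: 8.5% + 52.1% = 60.6%.
Duty = £245,312.48 × 60.6% = £148,659.36.
Line 2 (50.88, Solos, 1,753 units, £32,781.10):
Base rate for 50.88 is 8.5%.
Duty = £32,781.10 × 8.5% = £2,786.39.
Line 3 (31.47, Solos, 1,316 kg, £79,986.48):
Base rate for 31.47 is 3%.
31.47 has an FTA preferential rate, but origin Solos is not Velmark; base rate stands.
Duty = £79,986.48 × 3% = £2,399.59.
Total = £148,659.36 + £2,786.39 + £2,399.59 = £153,845.34.

£153,845.34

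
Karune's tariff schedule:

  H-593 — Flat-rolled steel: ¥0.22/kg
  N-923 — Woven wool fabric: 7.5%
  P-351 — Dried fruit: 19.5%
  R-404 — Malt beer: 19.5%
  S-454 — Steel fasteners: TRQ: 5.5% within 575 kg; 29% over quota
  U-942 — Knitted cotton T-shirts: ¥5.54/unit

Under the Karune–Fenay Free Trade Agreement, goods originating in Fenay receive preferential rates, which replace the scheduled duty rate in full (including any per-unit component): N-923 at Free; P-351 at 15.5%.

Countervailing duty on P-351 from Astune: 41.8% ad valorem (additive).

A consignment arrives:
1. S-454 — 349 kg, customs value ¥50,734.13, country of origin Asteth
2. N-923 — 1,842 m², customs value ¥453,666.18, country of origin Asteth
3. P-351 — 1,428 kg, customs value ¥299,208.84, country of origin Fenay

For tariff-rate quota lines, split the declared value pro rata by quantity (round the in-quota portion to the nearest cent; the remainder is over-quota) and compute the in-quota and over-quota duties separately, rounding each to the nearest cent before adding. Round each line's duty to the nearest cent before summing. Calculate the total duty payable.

Line 1 (S-454, Asteth, 349 kg, ¥50,734.13):
Code S-454 is under a tariff-rate quota (threshold 575 kg). Quantity 349 kg is within the quota, so the in-quota rate 5.5% applies to the full value.
Duty = ¥50,734.13 × 5.5% = ¥2,790.38.
Line 2 (N-923, Asteth, 1,842 m², ¥453,666.18):
Base rate for N-923 is 7.5%.
N-923 has an FTA preferential rate, but origin Asteth is not Fenay; base rate stands.
Duty = ¥453,666.18 × 7.5% = ¥34,024.96.
Line 3 (P-351, Fenay, 1,428 kg, ¥299,208.84):
Base rate for P-351 is 19.5%.
Origin Fenay qualifies under the Karune–Fenay agreement and P-351 is covered: preferential rate 15.5% applies instead.
The additional-duty order on P-351 targets Astune, not Fenay; it does not apply.
Duty = ¥299,208.84 × 15.5% = ¥46,377.37.
Total = ¥2,790.38 + ¥34,024.96 + ¥46,377.37 = ¥83,192.71.

¥83,192.71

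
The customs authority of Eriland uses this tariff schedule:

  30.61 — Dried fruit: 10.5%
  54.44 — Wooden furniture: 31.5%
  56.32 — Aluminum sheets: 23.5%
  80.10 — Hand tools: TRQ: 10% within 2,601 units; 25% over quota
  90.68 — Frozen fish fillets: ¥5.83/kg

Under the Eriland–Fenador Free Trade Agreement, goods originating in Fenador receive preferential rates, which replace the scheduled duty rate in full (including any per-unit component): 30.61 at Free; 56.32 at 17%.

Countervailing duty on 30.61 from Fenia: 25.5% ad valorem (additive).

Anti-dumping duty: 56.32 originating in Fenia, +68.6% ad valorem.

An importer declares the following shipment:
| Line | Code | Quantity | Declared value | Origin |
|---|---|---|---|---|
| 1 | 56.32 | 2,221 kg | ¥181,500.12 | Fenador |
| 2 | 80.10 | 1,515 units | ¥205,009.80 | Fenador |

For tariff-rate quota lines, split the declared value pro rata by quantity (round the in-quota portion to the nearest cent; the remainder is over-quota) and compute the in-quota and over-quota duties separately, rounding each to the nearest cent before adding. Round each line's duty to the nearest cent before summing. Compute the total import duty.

Line 1 (56.32, Fenador, 2,221 kg, ¥181,500.12):
Base rate for 56.32 is 23.5%.
Origin Fenador qualifies under the Eriland–Fenador agreement and 56.32 is covered: preferential rate 17% applies instead.
The additional-duty order on 56.32 targets Fenia, not Fenador; it does not apply.
Duty = ¥181,500.12 × 17% = ¥30,855.02.
Line 2 (80.10, Fenador, 1,515 units, ¥205,009.80):
Code 80.10 is under a tariff-rate quota (threshold 2,601 units). Quantity 1,515 units is within the quota, so the in-quota rate 10% applies to the full value.
Duty = ¥205,009.80 × 10% = ¥20,500.98.
Total = ¥30,855.02 + ¥20,500.98 = ¥51,356.00.

¥51,356.00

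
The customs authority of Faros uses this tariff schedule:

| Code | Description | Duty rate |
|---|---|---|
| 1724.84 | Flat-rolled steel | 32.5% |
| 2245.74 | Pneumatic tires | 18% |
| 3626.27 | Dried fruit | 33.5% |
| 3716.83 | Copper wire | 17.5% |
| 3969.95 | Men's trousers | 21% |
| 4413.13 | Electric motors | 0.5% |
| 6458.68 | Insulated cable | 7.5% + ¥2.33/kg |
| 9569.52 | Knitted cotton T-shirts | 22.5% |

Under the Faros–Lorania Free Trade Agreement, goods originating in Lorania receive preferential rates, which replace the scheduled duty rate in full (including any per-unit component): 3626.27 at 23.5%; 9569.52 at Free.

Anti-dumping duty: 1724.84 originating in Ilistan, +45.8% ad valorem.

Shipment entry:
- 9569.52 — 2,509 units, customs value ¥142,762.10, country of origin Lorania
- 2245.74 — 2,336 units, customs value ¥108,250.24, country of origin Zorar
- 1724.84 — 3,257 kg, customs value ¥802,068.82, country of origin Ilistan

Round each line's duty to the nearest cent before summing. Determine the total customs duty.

¥647,504.93

Line 1 (9569.52, Lorania, 2,509 units, ¥142,762.10):
Base rate for 9569.52 is 22.5%.
Origin Lorania qualifies under the Faros–Lorania agreement and 9569.52 is covered: preferential rate Free applies instead.
Duty = ¥142,762.10 × 0% = ¥0.00.
Line 2 (2245.74, Zorar, 2,336 units, ¥108,250.24):
Base rate for 2245.74 is 18%.
Duty = ¥108,250.24 × 18% = ¥19,485.04.
Line 3 (1724.84, Ilistan, 3,257 kg, ¥802,068.82):
Base rate for 1724.84 is 32.5%.
Additional duty on 1724.84 from Ilistan: +45.8%. Applied ad valorem rate: 32.5% + 45.8% = 78.3%.
Duty = ¥802,068.82 × 78.3% = ¥628,019.89.
Total = ¥0.00 + ¥19,485.04 + ¥628,019.89 = ¥647,504.93.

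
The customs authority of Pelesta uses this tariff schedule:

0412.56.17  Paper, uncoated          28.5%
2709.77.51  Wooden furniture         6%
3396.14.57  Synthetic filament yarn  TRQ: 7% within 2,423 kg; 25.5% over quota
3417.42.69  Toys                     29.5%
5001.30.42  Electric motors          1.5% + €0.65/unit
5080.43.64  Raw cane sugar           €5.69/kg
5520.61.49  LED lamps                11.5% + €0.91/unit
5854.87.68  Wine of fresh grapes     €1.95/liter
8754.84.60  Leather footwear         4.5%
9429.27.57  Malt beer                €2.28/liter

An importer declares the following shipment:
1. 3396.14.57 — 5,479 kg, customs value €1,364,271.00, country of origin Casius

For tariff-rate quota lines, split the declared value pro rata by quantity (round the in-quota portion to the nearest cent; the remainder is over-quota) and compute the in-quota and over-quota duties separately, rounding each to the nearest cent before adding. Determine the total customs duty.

€236,273.61

Line 1 (3396.14.57, Casius, 5,479 kg, €1,364,271.00):
Code 3396.14.57 is under a tariff-rate quota (threshold 2,423 kg). In-quota: 2,423 kg at 7%; over-quota: 3,056 kg at 25.5%.
Pro-rata value split: in-quota = €1,364,271.00 × 2,423/5,479 = €603,327.00; over-quota = €1,364,271.00 − €603,327.00 = €760,944.00.
In-quota duty = €603,327.00 × 7% = €42,232.89. Over-quota duty = €760,944.00 × 25.5% = €194,040.72.
Line duty = €42,232.89 + €194,040.72 = €236,273.61.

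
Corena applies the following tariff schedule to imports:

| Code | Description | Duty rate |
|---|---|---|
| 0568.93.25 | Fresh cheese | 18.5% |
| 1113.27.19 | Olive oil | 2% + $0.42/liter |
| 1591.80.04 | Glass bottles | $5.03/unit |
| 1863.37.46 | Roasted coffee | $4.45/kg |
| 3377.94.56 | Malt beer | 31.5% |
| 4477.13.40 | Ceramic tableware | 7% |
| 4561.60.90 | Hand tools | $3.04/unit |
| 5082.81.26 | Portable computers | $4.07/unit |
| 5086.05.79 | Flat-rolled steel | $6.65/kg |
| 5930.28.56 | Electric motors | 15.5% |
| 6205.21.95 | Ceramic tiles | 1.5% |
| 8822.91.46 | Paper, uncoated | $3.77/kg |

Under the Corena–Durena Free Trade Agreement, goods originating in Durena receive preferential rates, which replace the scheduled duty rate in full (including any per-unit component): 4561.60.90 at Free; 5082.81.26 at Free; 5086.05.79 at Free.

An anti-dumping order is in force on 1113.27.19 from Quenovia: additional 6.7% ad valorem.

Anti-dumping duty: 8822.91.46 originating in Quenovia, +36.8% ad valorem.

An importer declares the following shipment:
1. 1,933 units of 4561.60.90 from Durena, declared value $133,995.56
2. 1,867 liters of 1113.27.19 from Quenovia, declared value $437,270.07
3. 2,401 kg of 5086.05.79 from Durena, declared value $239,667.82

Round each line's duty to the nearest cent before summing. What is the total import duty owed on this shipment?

Line 1 (4561.60.90, Durena, 1,933 units, $133,995.56):
Base rate for 4561.60.90 is $3.04/unit.
Origin Durena qualifies under the Corena–Durena agreement and 4561.60.90 is covered: preferential rate Free applies instead.
Duty = $133,995.56 × 0% = $0.00.
Line 2 (1113.27.19, Quenovia, 1,867 liters, $437,270.07):
Base rate for 1113.27.19 is 2% + $0.42/liter.
Additional duty on 1113.27.19 from Quenovia: +6.7%. Applied ad valorem rate: 2% + 6.7% = 8.7%.
Duty = $437,270.07 × 8.7% + 1,867 × $0.42 = $38,826.64.
Line 3 (5086.05.79, Durena, 2,401 kg, $239,667.82):
Base rate for 5086.05.79 is $6.65/kg.
Origin Durena qualifies under the Corena–Durena agreement and 5086.05.79 is covered: preferential rate Free applies instead.
Duty = $239,667.82 × 0% = $0.00.
Total = $0.00 + $38,826.64 + $0.00 = $38,826.64.

$38,826.64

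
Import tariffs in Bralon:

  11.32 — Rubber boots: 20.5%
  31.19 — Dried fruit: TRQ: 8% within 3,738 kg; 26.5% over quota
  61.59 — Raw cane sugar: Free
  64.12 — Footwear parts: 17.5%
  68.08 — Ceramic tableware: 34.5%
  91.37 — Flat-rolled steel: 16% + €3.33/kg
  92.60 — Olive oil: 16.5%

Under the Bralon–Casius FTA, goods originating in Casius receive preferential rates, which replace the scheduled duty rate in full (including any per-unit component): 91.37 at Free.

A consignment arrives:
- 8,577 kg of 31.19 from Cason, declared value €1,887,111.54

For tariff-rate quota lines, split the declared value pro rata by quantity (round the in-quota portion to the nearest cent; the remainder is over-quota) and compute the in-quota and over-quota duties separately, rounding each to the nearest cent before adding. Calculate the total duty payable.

Line 1 (31.19, Cason, 8,577 kg, €1,887,111.54):
Code 31.19 is under a tariff-rate quota (threshold 3,738 kg). In-quota: 3,738 kg at 8%; over-quota: 4,839 kg at 26.5%.
Pro-rata value split: in-quota = €1,887,111.54 × 3,738/8,577 = €822,434.76; over-quota = €1,887,111.54 − €822,434.76 = €1,064,676.78.
In-quota duty = €822,434.76 × 8% = €65,794.78. Over-quota duty = €1,064,676.78 × 26.5% = €282,139.35.
Line duty = €65,794.78 + €282,139.35 = €347,934.13.

€347,934.13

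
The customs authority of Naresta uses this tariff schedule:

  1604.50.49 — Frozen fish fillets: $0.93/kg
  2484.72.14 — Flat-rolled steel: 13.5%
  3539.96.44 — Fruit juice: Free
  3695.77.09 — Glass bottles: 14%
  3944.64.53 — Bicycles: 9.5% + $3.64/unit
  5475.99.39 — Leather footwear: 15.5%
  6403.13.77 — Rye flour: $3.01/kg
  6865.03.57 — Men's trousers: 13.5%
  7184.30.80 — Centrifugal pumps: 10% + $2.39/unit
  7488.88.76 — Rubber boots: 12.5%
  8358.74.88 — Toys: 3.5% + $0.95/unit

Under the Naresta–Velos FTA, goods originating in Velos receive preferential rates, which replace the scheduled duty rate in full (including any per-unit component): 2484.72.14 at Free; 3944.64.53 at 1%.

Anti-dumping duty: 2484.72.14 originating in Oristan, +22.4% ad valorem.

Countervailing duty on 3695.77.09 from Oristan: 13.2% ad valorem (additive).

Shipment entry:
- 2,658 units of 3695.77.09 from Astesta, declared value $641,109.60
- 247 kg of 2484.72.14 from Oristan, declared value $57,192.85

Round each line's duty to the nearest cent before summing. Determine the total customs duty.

$110,287.57

Line 1 (3695.77.09, Astesta, 2,658 units, $641,109.60):
Base rate for 3695.77.09 is 14%.
The additional-duty order on 3695.77.09 targets Oristan, not Astesta; it does not apply.
Duty = $641,109.60 × 14% = $89,755.34.
Line 2 (2484.72.14, Oristan, 247 kg, $57,192.85):
Base rate for 2484.72.14 is 13.5%.
2484.72.14 has an FTA preferential rate, but origin Oristan is not Velos; base rate stands.
Additional duty on 2484.72.14 from Oristan: +22.4%. Applied ad valorem rate: 13.5% + 22.4% = 35.9%.
Duty = $57,192.85 × 35.9% = $20,532.23.
Total = $89,755.34 + $20,532.23 = $110,287.57.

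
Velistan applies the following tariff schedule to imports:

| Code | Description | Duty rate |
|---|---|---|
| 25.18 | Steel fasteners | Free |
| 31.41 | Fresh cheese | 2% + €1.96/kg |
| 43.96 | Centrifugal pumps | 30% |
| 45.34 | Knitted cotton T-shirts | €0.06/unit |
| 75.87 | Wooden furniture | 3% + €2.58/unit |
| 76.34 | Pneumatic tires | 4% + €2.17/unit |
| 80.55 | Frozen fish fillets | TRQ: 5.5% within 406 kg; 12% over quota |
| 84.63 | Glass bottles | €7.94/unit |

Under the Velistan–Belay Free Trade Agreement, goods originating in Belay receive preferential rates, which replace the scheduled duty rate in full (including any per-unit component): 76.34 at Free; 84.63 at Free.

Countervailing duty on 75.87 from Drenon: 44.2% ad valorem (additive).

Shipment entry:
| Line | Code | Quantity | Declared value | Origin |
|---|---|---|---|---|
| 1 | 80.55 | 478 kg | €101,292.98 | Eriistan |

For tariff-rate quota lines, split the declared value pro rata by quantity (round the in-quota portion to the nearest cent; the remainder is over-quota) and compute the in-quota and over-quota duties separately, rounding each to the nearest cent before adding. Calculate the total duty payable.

€6,562.85

Line 1 (80.55, Eriistan, 478 kg, €101,292.98):
Code 80.55 is under a tariff-rate quota (threshold 406 kg). In-quota: 406 kg at 5.5%; over-quota: 72 kg at 12%.
Pro-rata value split: in-quota = €101,292.98 × 406/478 = €86,035.46; over-quota = €101,292.98 − €86,035.46 = €15,257.52.
In-quota duty = €86,035.46 × 5.5% = €4,731.95. Over-quota duty = €15,257.52 × 12% = €1,830.90.
Line duty = €4,731.95 + €1,830.90 = €6,562.85.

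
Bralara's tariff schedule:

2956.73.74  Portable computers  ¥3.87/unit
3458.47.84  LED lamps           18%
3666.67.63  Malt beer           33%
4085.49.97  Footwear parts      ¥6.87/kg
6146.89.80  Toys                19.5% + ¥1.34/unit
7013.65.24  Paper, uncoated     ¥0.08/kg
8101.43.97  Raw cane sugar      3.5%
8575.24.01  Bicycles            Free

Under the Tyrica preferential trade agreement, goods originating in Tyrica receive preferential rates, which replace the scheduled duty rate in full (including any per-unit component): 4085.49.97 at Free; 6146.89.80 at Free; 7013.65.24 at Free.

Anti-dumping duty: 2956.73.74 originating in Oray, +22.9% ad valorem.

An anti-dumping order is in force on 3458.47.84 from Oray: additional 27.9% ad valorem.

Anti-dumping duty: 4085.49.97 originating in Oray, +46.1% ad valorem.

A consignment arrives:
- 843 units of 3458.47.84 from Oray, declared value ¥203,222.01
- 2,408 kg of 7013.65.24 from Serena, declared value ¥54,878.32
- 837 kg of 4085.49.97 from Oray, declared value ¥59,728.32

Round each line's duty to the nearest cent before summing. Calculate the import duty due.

Line 1 (3458.47.84, Oray, 843 units, ¥203,222.01):
Base rate for 3458.47.84 is 18%.
Additional duty on 3458.47.84 from Oray: +27.9%. Applied ad valorem rate: 18% + 27.9% = 45.9%.
Duty = ¥203,222.01 × 45.9% = ¥93,278.90.
Line 2 (7013.65.24, Serena, 2,408 kg, ¥54,878.32):
Base rate for 7013.65.24 is ¥0.08/kg.
7013.65.24 has an FTA preferential rate, but origin Serena is not Tyrica; base rate stands.
Duty = 2,408 × ¥0.08 = ¥192.64.
Line 3 (4085.49.97, Oray, 837 kg, ¥59,728.32):
Base rate for 4085.49.97 is ¥6.87/kg.
4085.49.97 has an FTA preferential rate, but origin Oray is not Tyrica; base rate stands.
Additional duty on 4085.49.97 from Oray: +46.1% ad valorem. Applied ad valorem rate = 46.1%.
Duty = ¥59,728.32 × 46.1% + 837 × ¥6.87 = ¥33,284.95.
Total = ¥93,278.90 + ¥192.64 + ¥33,284.95 = ¥126,756.49.

¥126,756.49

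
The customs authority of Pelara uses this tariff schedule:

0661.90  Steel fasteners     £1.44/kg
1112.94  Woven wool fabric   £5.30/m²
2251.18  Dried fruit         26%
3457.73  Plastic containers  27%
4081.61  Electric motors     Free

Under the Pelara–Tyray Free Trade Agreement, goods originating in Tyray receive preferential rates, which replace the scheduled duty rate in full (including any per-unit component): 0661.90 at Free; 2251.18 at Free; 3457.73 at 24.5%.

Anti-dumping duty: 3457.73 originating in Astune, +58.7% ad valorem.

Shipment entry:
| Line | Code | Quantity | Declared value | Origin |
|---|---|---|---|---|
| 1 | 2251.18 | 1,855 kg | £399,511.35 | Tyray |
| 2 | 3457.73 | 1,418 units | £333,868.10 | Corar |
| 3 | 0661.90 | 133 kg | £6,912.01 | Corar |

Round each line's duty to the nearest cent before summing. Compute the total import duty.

£90,335.91

Line 1 (2251.18, Tyray, 1,855 kg, £399,511.35):
Base rate for 2251.18 is 26%.
Origin Tyray qualifies under the Pelara–Tyray agreement and 2251.18 is covered: preferential rate Free applies instead.
Duty = £399,511.35 × 0% = £0.00.
Line 2 (3457.73, Corar, 1,418 units, £333,868.10):
Base rate for 3457.73 is 27%.
3457.73 has an FTA preferential rate, but origin Corar is not Tyray; base rate stands.
The additional-duty order on 3457.73 targets Astune, not Corar; it does not apply.
Duty = £333,868.10 × 27% = £90,144.39.
Line 3 (0661.90, Corar, 133 kg, £6,912.01):
Base rate for 0661.90 is £1.44/kg.
0661.90 has an FTA preferential rate, but origin Corar is not Tyray; base rate stands.
Duty = 133 × £1.44 = £191.52.
Total = £0.00 + £90,144.39 + £191.52 = £90,335.91.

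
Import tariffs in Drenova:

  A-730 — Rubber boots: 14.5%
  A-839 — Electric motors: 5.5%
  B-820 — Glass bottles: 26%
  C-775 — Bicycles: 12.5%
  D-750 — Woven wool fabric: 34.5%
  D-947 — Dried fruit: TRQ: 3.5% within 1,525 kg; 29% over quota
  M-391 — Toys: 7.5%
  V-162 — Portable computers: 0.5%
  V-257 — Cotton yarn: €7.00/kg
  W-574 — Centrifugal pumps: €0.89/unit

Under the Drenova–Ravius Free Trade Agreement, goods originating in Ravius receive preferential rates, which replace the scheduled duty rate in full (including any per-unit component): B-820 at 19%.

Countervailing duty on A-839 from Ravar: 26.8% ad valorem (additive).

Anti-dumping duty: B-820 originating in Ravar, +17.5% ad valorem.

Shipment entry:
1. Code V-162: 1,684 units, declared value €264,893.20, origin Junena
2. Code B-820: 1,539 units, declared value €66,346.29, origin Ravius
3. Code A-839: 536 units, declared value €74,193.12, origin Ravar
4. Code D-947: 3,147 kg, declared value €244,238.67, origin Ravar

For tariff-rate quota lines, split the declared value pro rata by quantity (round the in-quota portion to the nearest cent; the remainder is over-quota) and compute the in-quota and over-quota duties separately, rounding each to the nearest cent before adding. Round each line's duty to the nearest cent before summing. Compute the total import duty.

€78,543.27

Line 1 (V-162, Junena, 1,684 units, €264,893.20):
Base rate for V-162 is 0.5%.
Duty = €264,893.20 × 0.5% = €1,324.47.
Line 2 (B-820, Ravius, 1,539 units, €66,346.29):
Base rate for B-820 is 26%.
Origin Ravius qualifies under the Drenova–Ravius agreement and B-820 is covered: preferential rate 19% applies instead.
The additional-duty order on B-820 targets Ravar, not Ravius; it does not apply.
Duty = €66,346.29 × 19% = €12,605.80.
Line 3 (A-839, Ravar, 536 units, €74,193.12):
Base rate for A-839 is 5.5%.
Additional duty on A-839 from Ravar: +26.8%. Applied ad valorem rate: 5.5% + 26.8% = 32.3%.
Duty = €74,193.12 × 32.3% = €23,964.38.
Line 4 (D-947, Ravar, 3,147 kg, €244,238.67):
Code D-947 is under a tariff-rate quota (threshold 1,525 kg). In-quota: 1,525 kg at 3.5%; over-quota: 1,622 kg at 29%.
Pro-rata value split: in-quota = €244,238.67 × 1,525/3,147 = €118,355.25; over-quota = €244,238.67 − €118,355.25 = €125,883.42.
In-quota duty = €118,355.25 × 3.5% = €4,142.43. Over-quota duty = €125,883.42 × 29% = €36,506.19.
Line duty = €4,142.43 + €36,506.19 = €40,648.62.
Total = €1,324.47 + €12,605.80 + €23,964.38 + €40,648.62 = €78,543.27.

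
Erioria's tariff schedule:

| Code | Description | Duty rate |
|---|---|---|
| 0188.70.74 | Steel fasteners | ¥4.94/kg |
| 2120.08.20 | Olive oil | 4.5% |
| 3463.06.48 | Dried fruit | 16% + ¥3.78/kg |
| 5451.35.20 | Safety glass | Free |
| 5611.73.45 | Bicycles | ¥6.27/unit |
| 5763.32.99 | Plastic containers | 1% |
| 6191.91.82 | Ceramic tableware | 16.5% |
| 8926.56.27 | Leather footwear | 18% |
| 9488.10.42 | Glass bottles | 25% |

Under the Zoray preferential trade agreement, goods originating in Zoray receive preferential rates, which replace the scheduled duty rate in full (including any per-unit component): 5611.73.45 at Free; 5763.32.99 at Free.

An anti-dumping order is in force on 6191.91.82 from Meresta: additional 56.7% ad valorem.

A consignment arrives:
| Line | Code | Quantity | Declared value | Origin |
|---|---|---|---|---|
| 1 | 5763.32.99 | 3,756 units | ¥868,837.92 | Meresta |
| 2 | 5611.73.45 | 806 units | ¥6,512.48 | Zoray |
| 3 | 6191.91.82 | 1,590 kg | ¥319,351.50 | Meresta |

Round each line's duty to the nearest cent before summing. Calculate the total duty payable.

¥242,453.68

Line 1 (5763.32.99, Meresta, 3,756 units, ¥868,837.92):
Base rate for 5763.32.99 is 1%.
5763.32.99 has an FTA preferential rate, but origin Meresta is not Zoray; base rate stands.
Duty = ¥868,837.92 × 1% = ¥8,688.38.
Line 2 (5611.73.45, Zoray, 806 units, ¥6,512.48):
Base rate for 5611.73.45 is ¥6.27/unit.
Origin Zoray qualifies under the Erioria–Zoray agreement and 5611.73.45 is covered: preferential rate Free applies instead.
Duty = ¥6,512.48 × 0% = ¥0.00.
Line 3 (6191.91.82, Meresta, 1,590 kg, ¥319,351.50):
Base rate for 6191.91.82 is 16.5%.
Additional duty on 6191.91.82 from Meresta: +56.7%. Applied ad valorem rate: 16.5% + 56.7% = 73.2%.
Duty = ¥319,351.50 × 73.2% = ¥233,765.30.
Total = ¥8,688.38 + ¥0.00 + ¥233,765.30 = ¥242,453.68.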